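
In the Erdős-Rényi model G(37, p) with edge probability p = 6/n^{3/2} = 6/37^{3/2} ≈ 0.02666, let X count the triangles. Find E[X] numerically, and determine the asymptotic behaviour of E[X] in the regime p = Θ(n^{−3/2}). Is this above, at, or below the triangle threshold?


Number of potential triangles: C(37, 3) = 7770.
Each occurs with probability p³ ≈ (0.02666)³ ≈ 1.894724e-05.
By linearity: E[X] = C(37, 3)·p³ ≈ 7770 · 1.894724e-05 ≈ 0.1472.
Since α = 3/2 > 1, p = c/n^{3/2} = o(1/n) is below the triangle threshold p ~ 1/n. Asymptotically E[X] ~ (c³/6)·n^{3(1−α)} = (6³/6)·n^{-1.5} → 0, so by Markov's inequality G has no triangles w.h.p.

E[X] ≈ 0.1472; in regime p = Θ(1/n^{3/2}) E[X] tends to 0 (below the triangle threshold p ~ 1/n).


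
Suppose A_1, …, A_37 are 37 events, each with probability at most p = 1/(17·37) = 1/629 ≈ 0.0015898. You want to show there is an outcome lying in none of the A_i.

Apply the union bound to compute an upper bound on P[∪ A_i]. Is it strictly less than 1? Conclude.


Union bound: P[∪_{i=1}^{37} A_i] ≤ Σ_i P[A_i] ≤ 37·p = 37·(1/629) = 1/17.
Numerically: 1/17 ≈ 0.0588235.
Is 1/17 < 1? YES.
Since P[∪ A_i] ≤ 1/17 < 1, the complement has P[∩ A_i^c] ≥ 1 − 1/17 = 16/17 > 0, so some outcome avoids every A_i.

37·p = 1/17 ≈ 0.0588235; existence CERTIFIED by the union bound.


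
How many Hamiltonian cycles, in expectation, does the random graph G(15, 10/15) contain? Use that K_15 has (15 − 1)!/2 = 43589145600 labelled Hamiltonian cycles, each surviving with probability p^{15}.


K_15 has (15 − 1)!/2 = 43589145600 labelled Hamiltonian cycles.
For each such Hamiltonian cycle H, let X_H = 1 if all 15 edges of H are present in G. Then P[X_H = 1] = p^{15} = (2/3)^{15} = 32768/14348907.
Summing the indicators: E[X] = Σ_H E[X_H] = 43589145600 · p^{15} = 43589145600 · 32768/14348907 = 5877897625600/59049.
Numerically: E[X] ≈ 9.954e+07.

E[X] = 43589145600 · (2/3)^{15} = 5877897625600/59049 ≈ 9.954e+07.


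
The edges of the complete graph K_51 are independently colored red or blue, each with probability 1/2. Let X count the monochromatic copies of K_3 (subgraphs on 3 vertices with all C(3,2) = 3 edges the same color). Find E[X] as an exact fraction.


Let X = Σ_S X_S over the C(51, 3) = 20825 subsets S of size 3, where X_S = 1 if the K_3 on S is monochromatic.
For a fixed S, the K_3 on S has C(3, 2) = 3 edges. P[all 3 edges red] = (1/2)^3, and likewise for blue, so P[monochromatic] = 2·(1/2)^3 = 2^{1 − 3} = 1/4.
By linearity of expectation: E[X] = C(51, 3) · 2^{1 − 3} = 20825 · 1/4 = 20825/4.
Numerically: E[X] ≈ 5206.250.

E[X] = C(51,3)·2^(1−C(3,2)) = 20825/4 ≈ 5206.250.


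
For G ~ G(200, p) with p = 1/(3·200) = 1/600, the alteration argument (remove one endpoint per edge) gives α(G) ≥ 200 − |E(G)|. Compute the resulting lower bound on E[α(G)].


E[|E(G)|] = C(200, 2)·p = 19900 · (1/600) = 199/6.
E[α(G)] ≥ n − E[|E(G)|] = 200 − 199/6 = 1001/6.
Numerically: ≈ 166.833333.
(This is only a lower bound; the true E[α(G)] may be larger.)

E[α(G)] ≥ 1001/6 ≈ 166.833333.


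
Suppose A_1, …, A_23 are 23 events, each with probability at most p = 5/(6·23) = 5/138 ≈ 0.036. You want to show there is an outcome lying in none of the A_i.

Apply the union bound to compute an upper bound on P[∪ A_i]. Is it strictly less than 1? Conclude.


Union bound: P[∪_{i=1}^{23} A_i] ≤ Σ_i P[A_i] ≤ 23·p = 23·(5/138) = 5/6.
Numerically: 5/6 ≈ 0.833.
Is 5/6 < 1? YES.
Since P[∪ A_i] ≤ 5/6 < 1, the complement has P[∩ A_i^c] ≥ 1 − 5/6 = 1/6 > 0, so some outcome avoids every A_i.

23·p = 5/6 ≈ 0.833; existence CERTIFIED by the union bound.


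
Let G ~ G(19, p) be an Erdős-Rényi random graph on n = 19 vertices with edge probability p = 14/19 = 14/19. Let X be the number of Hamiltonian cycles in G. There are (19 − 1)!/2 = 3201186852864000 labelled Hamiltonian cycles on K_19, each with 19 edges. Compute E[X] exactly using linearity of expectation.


K_19 has (19 − 1)!/2 = 3201186852864000 labelled Hamiltonian cycles.
For each such Hamiltonian cycle H, let X_H = 1 if all 19 edges of H are present in G. Then P[X_H = 1] = p^{19} = (14/19)^{19} = 5976303958948914397184/1978419655660313589123979.
By linearity of expectation: E[X] = Σ_H E[X_H] = 3201186852864000 · p^{19} = 3201186852864000 · 5976303958948914397184/1978419655660313589123979 = 19131265662106339128470788663934976000/1978419655660313589123979.
Numerically: E[X] ≈ 9.66997e+12.

E[X] = 3201186852864000 · (14/19)^{19} = 19131265662106339128470788663934976000/1978419655660313589123979 ≈ 9.66997e+12.


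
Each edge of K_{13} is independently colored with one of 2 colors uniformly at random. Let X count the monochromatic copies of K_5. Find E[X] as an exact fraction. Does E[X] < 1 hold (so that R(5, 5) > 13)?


E[X] = C(13, 5) · 2^{1 − 10} = 1287 · 2^{−9} = 1287/512.
As a reduced fraction: E[X] = 1287/512 ≈ 2.513672.
Is E[X] < 1? NO.
Since E[X] ≥ 1, the first-moment bound is inconclusive at n = 13; it does NOT by itself certify R(5, 5) > 13.

E[X] = 1287/512 ≈ 2.513672; E[X] ≥ 1; first-moment method inconclusive here.


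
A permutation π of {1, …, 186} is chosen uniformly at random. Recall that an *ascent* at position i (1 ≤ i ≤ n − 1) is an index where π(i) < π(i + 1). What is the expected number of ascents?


Write X = Σ X_I over i = 1, …, 185, with X_I the indicator of one ascent.
There are 185 indicators.
For each fixed i, the pair (π(i), π(i+1)) is a uniformly random ordered pair of distinct values from {1, …, 186}; by symmetry P[π(i) < π(i+1)] = 1/2.
By linearity: E[X] = 185 · (1/2) = (186 − 1) · (1/2) = 185/2 ≈ 92.500000.

E[X] = 185/2 = 92.500000.


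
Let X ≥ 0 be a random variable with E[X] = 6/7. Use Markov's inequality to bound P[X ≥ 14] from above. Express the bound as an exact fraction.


μ = E[X] = 6/7, a = 14.
Markov: P[X ≥ 14] ≤ μ/a = (6/7)/14 = 3/49.
Numerically: ≈ 0.061.
(Since a = 14 > μ = 0.857, the bound 3/49 is < 1 and informative.)

P[X ≥ 14] ≤ 3/49 ≈ 0.061.


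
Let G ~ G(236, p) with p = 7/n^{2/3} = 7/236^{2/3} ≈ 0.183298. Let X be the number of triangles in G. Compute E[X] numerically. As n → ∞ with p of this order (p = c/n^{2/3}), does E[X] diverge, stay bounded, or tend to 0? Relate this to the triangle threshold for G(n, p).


Number of potential triangles: C(236, 3) = 2162940.
Each occurs with probability p³ ≈ (0.183298)³ ≈ 6.15843149e-03.
By linearity: E[X] = C(236, 3)·p³ ≈ 2162940 · 6.15843149e-03 ≈ 13320.317797.
Since α = 2/3 < 1, p = c/n^{2/3} ≫ 1/n is above the triangle threshold p ~ 1/n. Asymptotically E[X] ~ (c³/6)·n^{3(1−α)} = (7³/6)·n^{1} → ∞; triangles are abundant w.h.p.

E[X] ≈ 13320.317797; in regime p = Θ(1/n^{2/3}) E[X] diverges (above the triangle threshold p ~ 1/n).


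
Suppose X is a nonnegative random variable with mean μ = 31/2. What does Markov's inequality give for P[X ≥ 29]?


μ = E[X] = 31/2, a = 29.
Markov: P[X ≥ 29] ≤ μ/a = (31/2)/29 = 31/58.
Numerically: ≈ 0.534483.
(Since a = 29 > μ = 15.500000, the bound 31/58 is < 1 and informative.)

P[X ≥ 29] ≤ 31/58 ≈ 0.534483.


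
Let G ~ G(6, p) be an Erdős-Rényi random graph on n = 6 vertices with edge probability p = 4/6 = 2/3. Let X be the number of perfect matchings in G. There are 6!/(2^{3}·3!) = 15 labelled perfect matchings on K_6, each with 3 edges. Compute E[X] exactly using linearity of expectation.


K_6 has 6!/(2^{3}·3!) = 15 labelled perfect matchings.
For each such perfect matching H, let X_H = 1 if all 3 edges of H are present in G. Then P[X_H = 1] = p^{3} = (2/3)^{3} = 8/27.
By linearity of expectation: E[X] = Σ_H E[X_H] = 15 · p^{3} = 15 · 8/27 = 40/9.
Numerically: E[X] ≈ 4.44444.

E[X] = 15 · (2/3)^{3} = 40/9 ≈ 4.44444.


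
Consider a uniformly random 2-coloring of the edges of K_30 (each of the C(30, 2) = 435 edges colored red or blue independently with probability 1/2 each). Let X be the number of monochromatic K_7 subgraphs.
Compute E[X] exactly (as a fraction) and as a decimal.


Let X = Σ_S X_S over the C(30, 7) = 2035800 subsets S of size 7, where X_S = 1 if the K_7 on S is monochromatic.
For a fixed S, the K_7 on S has C(7, 2) = 21 edges. P[all 21 edges red] = (1/2)^21, and likewise for blue, so P[monochromatic] = 2·(1/2)^21 = 2^{1 − 21} = 1/1048576.
By linearity: E[X] = C(30, 7) · 2^{1 − 21} = 2035800 · 1/1048576 = 254475/131072.
Numerically: E[X] ≈ 1.9415.

E[X] = C(30,7)·2^(1−C(7,2)) = 254475/131072 ≈ 1.9415.


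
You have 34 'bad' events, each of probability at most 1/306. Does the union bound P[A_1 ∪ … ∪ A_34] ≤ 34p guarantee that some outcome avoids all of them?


Union bound: P[∪_{i=1}^{34} A_i] ≤ Σ_i P[A_i] ≤ 34·p = 34·(1/306) = 1/9.
Numerically: 1/9 ≈ 0.111.
Is 1/9 < 1? YES.
Since P[∪ A_i] ≤ 1/9 < 1, the complement has P[∩ A_i^c] ≥ 1 − 1/9 = 8/9 > 0, so some outcome avoids every A_i.

34·p = 1/9 ≈ 0.111; existence CERTIFIED by the union bound.


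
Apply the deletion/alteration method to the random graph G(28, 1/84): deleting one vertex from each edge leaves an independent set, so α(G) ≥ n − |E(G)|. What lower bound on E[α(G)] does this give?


E[|E(G)|] = C(28, 2)·p = 378 · (1/84) = 9/2.
E[α(G)] ≥ n − E[|E(G)|] = 28 − 9/2 = 47/2.
Numerically: ≈ 23.500000.
(This is only a lower bound; the true E[α(G)] may be larger.)

E[α(G)] ≥ 47/2 ≈ 23.500000.


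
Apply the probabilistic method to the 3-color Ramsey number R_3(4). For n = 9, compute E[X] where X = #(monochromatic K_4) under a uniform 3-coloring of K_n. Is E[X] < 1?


E[X] = C(9, 4) · 3^{1 − 6} = 126 · 3^{−5} = 126/243.
As a reduced fraction: E[X] = 14/27 ≈ 0.5185185.
Is E[X] < 1? YES.
Since E[X] < 1, there exists a 3-coloring of K_{9} with no monochromatic K_4; hence R_3(4) > 9.

E[X] = 14/27 ≈ 0.5185185; E[X] < 1, so R_3(4) > 9.


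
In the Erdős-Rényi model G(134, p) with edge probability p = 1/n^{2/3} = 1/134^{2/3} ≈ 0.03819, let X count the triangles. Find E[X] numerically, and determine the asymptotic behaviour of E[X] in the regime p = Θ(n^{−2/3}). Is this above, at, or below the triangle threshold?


Number of potential triangles: C(134, 3) = 392084.
Each occurs with probability p³ ≈ (0.03819)³ ≈ 5.569169e-05.
By linearity: E[X] = C(134, 3)·p³ ≈ 392084 · 5.569169e-05 ≈ 21.8358.
Since α = 2/3 < 1, p = c/n^{2/3} ≫ 1/n is above the triangle threshold p ~ 1/n. Asymptotically E[X] ~ (c³/6)·n^{3(1−α)} = (1³/6)·n^{1} → ∞; triangles are abundant w.h.p.

E[X] ≈ 21.8358; in regime p = Θ(1/n^{2/3}) E[X] diverges (above the triangle threshold p ~ 1/n).


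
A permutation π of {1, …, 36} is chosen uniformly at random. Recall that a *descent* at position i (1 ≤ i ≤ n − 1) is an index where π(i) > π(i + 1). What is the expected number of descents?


Write X = Σ X_I over i = 1, …, 35, with X_I the indicator of one descent.
There are 35 indicators.
For each fixed i, the pair (π(i), π(i+1)) is a uniformly random ordered pair of distinct values from {1, …, 36}; by symmetry P[π(i) > π(i+1)] = 1/2.
By linearity: E[X] = 35 · (1/2) = (36 − 1) · (1/2) = 35/2 ≈ 17.500.

E[X] = 35/2 = 17.500.


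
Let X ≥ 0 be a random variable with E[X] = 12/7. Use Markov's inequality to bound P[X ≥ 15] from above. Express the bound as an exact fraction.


μ = E[X] = 12/7, a = 15.
Markov: P[X ≥ 15] ≤ μ/a = (12/7)/15 = 4/35.
Numerically: ≈ 0.11429.
(Since a = 15 > μ = 1.71429, the bound 4/35 is < 1 and informative.)

P[X ≥ 15] ≤ 4/35 ≈ 0.11429.


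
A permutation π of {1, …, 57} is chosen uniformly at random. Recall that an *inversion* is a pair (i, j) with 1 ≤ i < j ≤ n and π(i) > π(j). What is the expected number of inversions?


Write X = Σ X_I over the C(57, 2) = 1596 pairs i < j, with X_I the indicator of one inversion.
There are 1596 indicators.
For each fixed pair i < j, the values π(i) and π(j) are two distinct elements of {1, …, 57} in uniformly random order; by symmetry P[π(i) > π(j)] = 1/2.
By linearity: E[X] = 1596 · (1/2) = C(57, 2) · (1/2) = 1596/2 = 798 ≈ 798.000000.

E[X] = 798 = 798.000000.


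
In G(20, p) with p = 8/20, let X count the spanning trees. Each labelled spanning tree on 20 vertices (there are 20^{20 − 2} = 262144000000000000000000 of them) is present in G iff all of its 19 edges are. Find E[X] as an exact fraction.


K_20 has 20^{20 − 2} = 262144000000000000000000 labelled spanning trees.
For each such spanning tree H, let X_H = 1 if all 19 edges of H are present in G. Then P[X_H = 1] = p^{19} = (2/5)^{19} = 524288/19073486328125.
Summing the indicators: E[X] = Σ_H E[X_H] = 262144000000000000000000 · p^{19} = 262144000000000000000000 · 524288/19073486328125 = 36028797018963968/5.
Numerically: E[X] ≈ 7.206e+15.

E[X] = 262144000000000000000000 · (2/5)^{19} = 36028797018963968/5 ≈ 7.206e+15.


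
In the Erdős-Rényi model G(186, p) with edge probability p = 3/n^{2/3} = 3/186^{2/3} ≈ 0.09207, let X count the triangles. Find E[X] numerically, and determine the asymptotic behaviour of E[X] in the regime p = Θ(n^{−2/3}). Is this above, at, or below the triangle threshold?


Number of potential triangles: C(186, 3) = 1055240.
Each occurs with probability p³ ≈ (0.09207)³ ≈ 7.804370e-04.
By linearity: E[X] = C(186, 3)·p³ ≈ 1055240 · 7.804370e-04 ≈ 823.5484.
Since α = 2/3 < 1, p = c/n^{2/3} ≫ 1/n is above the triangle threshold p ~ 1/n. Asymptotically E[X] ~ (c³/6)·n^{3(1−α)} = (3³/6)·n^{1} → ∞; triangles are abundant w.h.p.

E[X] ≈ 823.5484; in regime p = Θ(1/n^{2/3}) E[X] diverges (above the triangle threshold p ~ 1/n).


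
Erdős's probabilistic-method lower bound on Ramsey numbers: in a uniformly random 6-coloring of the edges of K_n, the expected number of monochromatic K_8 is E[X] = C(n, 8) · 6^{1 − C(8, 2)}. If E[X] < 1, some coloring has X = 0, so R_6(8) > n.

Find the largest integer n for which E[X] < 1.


We need C(n, 8) · 6^{1 − 28} < 1, i.e. C(n, 8) < 6^{28 − 1} = 1023490369077469249536.
Check values of n near the boundary:
  n = 1590: C(1590, 8) = 995397314198933813310; 995397314198933813310 < 1023490369077469249536? YES
  n = 1591: C(1591, 8) = 1000427749141189953870; 1000427749141189953870 < 1023490369077469249536? YES
  n = 1592: C(1592, 8) = 1005480414540892933435; 1005480414540892933435 < 1023490369077469249536? YES
  n = 1593: C(1593, 8) = 1010555394551193970323; 1010555394551193970323 < 1023490369077469249536? YES
  n = 1594: C(1594, 8) = 1015652773590544255167; 1015652773590544255167 < 1023490369077469249536? YES
  n = 1595: C(1595, 8) = 1020772636343363633895; 1020772636343363633895 < 1023490369077469249536? YES
  n = 1596: C(1596, 8) = 1025915067760710553965; 1025915067760710553965 < 1023490369077469249536? NO
  n = 1597: C(1597, 8) = 1031080153060953275445; 1031080153060953275445 < 1023490369077469249536? NO
  n = 1598: C(1598, 8) = 1036267977730442348529; 1036267977730442348529 < 1023490369077469249536? NO
The largest n with C(n, 8) < 1023490369077469249536 is n = 1595 (where E[X] = 113419181815929292655/113721152119718805504 ≈ 0.9973). Hence R_6(8) > 1595, i.e. R_6(8) ≥ 1596.

Largest n = 1595; hence R_6(8) > 1595.


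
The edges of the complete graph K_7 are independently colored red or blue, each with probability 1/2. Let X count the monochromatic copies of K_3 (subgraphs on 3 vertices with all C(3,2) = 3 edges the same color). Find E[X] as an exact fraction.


Let X = Σ_S X_S over the C(7, 3) = 35 subsets S of size 3, where X_S = 1 if the K_3 on S is monochromatic.
For a fixed S, the K_3 on S has C(3, 2) = 3 edges. P[all 3 edges red] = (1/2)^3, and likewise for blue, so P[monochromatic] = 2·(1/2)^3 = 2^{1 − 3} = 1/4.
By linearity of expectation: E[X] = C(7, 3) · 2^{1 − 3} = 35 · 1/4 = 35/4.
Numerically: E[X] ≈ 8.750.

E[X] = C(7,3)·2^(1−C(3,2)) = 35/4 ≈ 8.750.


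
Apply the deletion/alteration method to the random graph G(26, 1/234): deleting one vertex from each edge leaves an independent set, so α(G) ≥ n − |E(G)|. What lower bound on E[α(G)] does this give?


E[|E(G)|] = C(26, 2)·p = 325 · (1/234) = 25/18.
E[α(G)] ≥ n − E[|E(G)|] = 26 − 25/18 = 443/18.
Numerically: ≈ 24.6111.
(This is only a lower bound; the true E[α(G)] may be larger.)

E[α(G)] ≥ 443/18 ≈ 24.6111.


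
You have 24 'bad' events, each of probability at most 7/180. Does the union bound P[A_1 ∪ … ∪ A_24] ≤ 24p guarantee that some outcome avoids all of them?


Union bound: P[∪_{i=1}^{24} A_i] ≤ Σ_i P[A_i] ≤ 24·p = 24·(7/180) = 14/15.
Numerically: 14/15 ≈ 0.933.
Is 14/15 < 1? YES.
Since P[∪ A_i] ≤ 14/15 < 1, the complement has P[∩ A_i^c] ≥ 1 − 14/15 = 1/15 > 0, so some outcome avoids every A_i.

24·p = 14/15 ≈ 0.933; existence CERTIFIED by the union bound.


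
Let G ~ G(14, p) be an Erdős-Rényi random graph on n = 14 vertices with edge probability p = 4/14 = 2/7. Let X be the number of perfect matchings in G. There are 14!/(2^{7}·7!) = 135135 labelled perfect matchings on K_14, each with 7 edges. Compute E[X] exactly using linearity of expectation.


K_14 has 14!/(2^{7}·7!) = 135135 labelled perfect matchings.
For each such perfect matching H, let X_H = 1 if all 7 edges of H are present in G. Then P[X_H = 1] = p^{7} = (2/7)^{7} = 128/823543.
Summing the indicators: E[X] = Σ_H E[X_H] = 135135 · p^{7} = 135135 · 128/823543 = 2471040/117649.
Numerically: E[X] ≈ 21.003.

E[X] = 135135 · (2/7)^{7} = 2471040/117649 ≈ 21.003.


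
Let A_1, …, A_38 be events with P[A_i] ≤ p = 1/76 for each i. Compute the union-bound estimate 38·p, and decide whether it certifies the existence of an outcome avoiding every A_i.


Union bound: P[∪_{i=1}^{38} A_i] ≤ Σ_i P[A_i] ≤ 38·p = 38·(1/76) = 1/2.
Numerically: 1/2 ≈ 0.5000000.
Is 1/2 < 1? YES.
Since P[∪ A_i] ≤ 1/2 < 1, the complement has P[∩ A_i^c] ≥ 1 − 1/2 = 1/2 > 0, so some outcome avoids every A_i.

38·p = 1/2 ≈ 0.5000000; existence CERTIFIED by the union bound.


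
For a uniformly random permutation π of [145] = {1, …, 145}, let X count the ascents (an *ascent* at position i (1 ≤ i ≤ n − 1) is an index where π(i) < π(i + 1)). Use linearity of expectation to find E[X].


Write X = Σ X_I over i = 1, …, 144, with X_I the indicator of one ascent.
There are 144 indicators.
For each fixed i, the pair (π(i), π(i+1)) is a uniformly random ordered pair of distinct values from {1, …, 145}; by symmetry P[π(i) < π(i+1)] = 1/2.
By linearity: E[X] = 144 · (1/2) = (145 − 1) · (1/2) = 72 ≈ 72.00000.

E[X] = 72 = 72.00000.


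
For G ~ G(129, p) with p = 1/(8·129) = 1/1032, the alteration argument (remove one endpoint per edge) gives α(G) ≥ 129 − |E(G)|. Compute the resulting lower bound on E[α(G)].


E[|E(G)|] = C(129, 2)·p = 8256 · (1/1032) = 8.
E[α(G)] ≥ n − E[|E(G)|] = 129 − 8 = 121.
Numerically: ≈ 121.00000.
(This is only a lower bound; the true E[α(G)] may be larger.)

E[α(G)] ≥ 121 ≈ 121.00000.


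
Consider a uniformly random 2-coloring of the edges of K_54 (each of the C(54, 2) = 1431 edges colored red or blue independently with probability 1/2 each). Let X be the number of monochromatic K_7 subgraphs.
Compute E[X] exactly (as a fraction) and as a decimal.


Let X = Σ_S X_S over the C(54, 7) = 177100560 subsets S of size 7, where X_S = 1 if the K_7 on S is monochromatic.
For a fixed S, the K_7 on S has C(7, 2) = 21 edges. P[all 21 edges red] = (1/2)^21, and likewise for blue, so P[monochromatic] = 2·(1/2)^21 = 2^{1 − 21} = 1/1048576.
By linearity: E[X] = C(54, 7) · 2^{1 − 21} = 177100560 · 1/1048576 = 11068785/65536.
Numerically: E[X] ≈ 168.8963.

E[X] = C(54,7)·2^(1−C(7,2)) = 11068785/65536 ≈ 168.8963.


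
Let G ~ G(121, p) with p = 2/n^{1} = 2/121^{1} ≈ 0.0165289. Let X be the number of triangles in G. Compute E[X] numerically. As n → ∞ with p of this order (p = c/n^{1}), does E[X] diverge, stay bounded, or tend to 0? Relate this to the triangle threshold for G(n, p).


Number of potential triangles: C(121, 3) = 287980.
Each occurs with probability p³ ≈ (0.0165289)³ ≈ 4.51579144e-06.
By linearity: E[X] = C(121, 3)·p³ ≈ 287980 · 4.51579144e-06 ≈ 1.300458.
Here α = 1, so p = 2/n is exactly at the triangle threshold p ~ 1/n. Asymptotically E[X] → c³/6 = 2³/6 = 4/3 ≈ 1.333333, a bounded constant. In this regime the triangle count is asymptotically Poisson(c³/6).

E[X] ≈ 1.300458; in regime p = Θ(1/n^{1}) E[X] stays bounded (at the triangle threshold p ~ 1/n).


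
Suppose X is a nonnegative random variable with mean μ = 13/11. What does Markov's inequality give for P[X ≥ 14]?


μ = E[X] = 13/11, a = 14.
Markov: P[X ≥ 14] ≤ μ/a = (13/11)/14 = 13/154.
Numerically: ≈ 0.08442.
(Since a = 14 > μ = 1.18182, the bound 13/154 is < 1 and informative.)

P[X ≥ 14] ≤ 13/154 ≈ 0.08442.


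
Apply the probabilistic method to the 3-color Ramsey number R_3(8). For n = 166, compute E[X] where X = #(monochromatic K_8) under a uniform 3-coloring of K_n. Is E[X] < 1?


E[X] = C(166, 8) · 3^{1 − 28} = 12049276177620 · 3^{−27} = 12049276177620/7625597484987.
As a reduced fraction: E[X] = 148756496020/94143178827 ≈ 1.580.
Is E[X] < 1? NO.
Since E[X] ≥ 1, the first-moment bound is inconclusive at n = 166; it does NOT by itself certify R_3(8) > 166.

E[X] = 148756496020/94143178827 ≈ 1.580; E[X] ≥ 1; first-moment method inconclusive here.


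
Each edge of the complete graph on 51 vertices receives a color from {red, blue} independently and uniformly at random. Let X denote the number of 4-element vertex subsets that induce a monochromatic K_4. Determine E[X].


Let X = Σ_S X_S over the C(51, 4) = 249900 subsets S of size 4, where X_S = 1 if the K_4 on S is monochromatic.
For a fixed S, the K_4 on S has C(4, 2) = 6 edges. P[all 6 edges red] = (1/2)^6, and likewise for blue, so P[monochromatic] = 2·(1/2)^6 = 2^{1 − 6} = 1/32.
By linearity of expectation: E[X] = C(51, 4) · 2^{1 − 6} = 249900 · 1/32 = 62475/8.
Numerically: E[X] ≈ 7809.375000.

E[X] = C(51,4)·2^(1−C(4,2)) = 62475/8 ≈ 7809.375000.


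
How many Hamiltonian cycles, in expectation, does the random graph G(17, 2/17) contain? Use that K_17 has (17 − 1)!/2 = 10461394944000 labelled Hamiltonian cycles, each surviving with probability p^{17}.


K_17 has (17 − 1)!/2 = 10461394944000 labelled Hamiltonian cycles.
For each such Hamiltonian cycle H, let X_H = 1 if all 17 edges of H are present in G. Then P[X_H = 1] = p^{17} = (2/17)^{17} = 131072/827240261886336764177.
Summing the indicators: E[X] = Σ_H E[X_H] = 10461394944000 · p^{17} = 10461394944000 · 131072/827240261886336764177 = 1371195958099968000/827240261886336764177.
Numerically: E[X] ≈ 0.001658.

E[X] = 10461394944000 · (2/17)^{17} = 1371195958099968000/827240261886336764177 ≈ 0.001658.


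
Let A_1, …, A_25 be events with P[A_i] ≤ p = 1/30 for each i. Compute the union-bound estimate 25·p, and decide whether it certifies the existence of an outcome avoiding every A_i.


Union bound: P[∪_{i=1}^{25} A_i] ≤ Σ_i P[A_i] ≤ 25·p = 25·(1/30) = 5/6.
Numerically: 5/6 ≈ 0.8333333.
Is 5/6 < 1? YES.
Since P[∪ A_i] ≤ 5/6 < 1, the complement has P[∩ A_i^c] ≥ 1 − 5/6 = 1/6 > 0, so some outcome avoids every A_i.

25·p = 5/6 ≈ 0.8333333; existence CERTIFIED by the union bound.


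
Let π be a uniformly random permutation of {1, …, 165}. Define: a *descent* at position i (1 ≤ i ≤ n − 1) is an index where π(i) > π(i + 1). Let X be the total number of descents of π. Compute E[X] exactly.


Write X = Σ X_I over i = 1, …, 164, with X_I the indicator of one descent.
There are 164 indicators.
For each fixed i, the pair (π(i), π(i+1)) is a uniformly random ordered pair of distinct values from {1, …, 165}; by symmetry P[π(i) > π(i+1)] = 1/2.
By linearity: E[X] = 164 · (1/2) = (165 − 1) · (1/2) = 82 ≈ 82.000.

E[X] = 82 = 82.000.


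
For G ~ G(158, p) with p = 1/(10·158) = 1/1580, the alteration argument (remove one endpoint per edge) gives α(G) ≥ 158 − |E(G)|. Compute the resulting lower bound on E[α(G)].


E[|E(G)|] = C(158, 2)·p = 12403 · (1/1580) = 157/20.
E[α(G)] ≥ n − E[|E(G)|] = 158 − 157/20 = 3003/20.
Numerically: ≈ 150.1500.
(This is only a lower bound; the true E[α(G)] may be larger.)

E[α(G)] ≥ 3003/20 ≈ 150.1500.


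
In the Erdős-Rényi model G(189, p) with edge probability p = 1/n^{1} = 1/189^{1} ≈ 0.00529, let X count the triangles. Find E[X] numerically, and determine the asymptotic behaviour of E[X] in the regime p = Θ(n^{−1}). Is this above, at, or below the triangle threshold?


Number of potential triangles: C(189, 3) = 1107414.
Each occurs with probability p³ ≈ (0.00529)³ ≈ 1.48120e-07.
By linearity: E[X] = C(189, 3)·p³ ≈ 1107414 · 1.48120e-07 ≈ 0.164.
Here α = 1, so p = 1/n is exactly at the triangle threshold p ~ 1/n. Asymptotically E[X] → c³/6 = 1³/6 = 1/6 ≈ 0.167, a bounded constant. In this regime the triangle count is asymptotically Poisson(c³/6).

E[X] ≈ 0.164; in regime p = Θ(1/n^{1}) E[X] stays bounded (at the triangle threshold p ~ 1/n).


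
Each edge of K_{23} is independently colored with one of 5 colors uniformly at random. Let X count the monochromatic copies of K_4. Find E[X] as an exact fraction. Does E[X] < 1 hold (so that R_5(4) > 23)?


E[X] = C(23, 4) · 5^{1 − 6} = 8855 · 5^{−5} = 8855/3125.
As a reduced fraction: E[X] = 1771/625 ≈ 2.83360.
Is E[X] < 1? NO.
Since E[X] ≥ 1, the first-moment bound is inconclusive at n = 23; it does NOT by itself certify R_5(4) > 23.

E[X] = 1771/625 ≈ 2.83360; E[X] ≥ 1; first-moment method inconclusive here.


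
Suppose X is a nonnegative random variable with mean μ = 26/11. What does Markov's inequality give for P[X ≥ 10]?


μ = E[X] = 26/11, a = 10.
Markov: P[X ≥ 10] ≤ μ/a = (26/11)/10 = 13/55.
Numerically: ≈ 0.236.
(Since a = 10 > μ = 2.364, the bound 13/55 is < 1 and informative.)

P[X ≥ 10] ≤ 13/55 ≈ 0.236.


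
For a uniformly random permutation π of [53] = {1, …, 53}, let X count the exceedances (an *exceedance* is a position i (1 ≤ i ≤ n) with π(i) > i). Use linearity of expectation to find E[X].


Write X = Σ_{i=1}^{53} X_i, where X_i = 1_{π(i) > i}.
For each fixed i, π(i) is uniform over {1, …, 53} (marginal of a uniform permutation), so P[π(i) > i] = (n − i)/n. Summing: Σ_{i=1}^{53} (n − i)/n = (0 + 1 + … + 52)/53 = 53(53 − 1)/(2·53) = (53 − 1)/2.
Hence E[X] = Σ_{i=1}^{53} (53 − i)/53 = 26 ≈ 26.000000.

E[X] = 26 = 26.000000.


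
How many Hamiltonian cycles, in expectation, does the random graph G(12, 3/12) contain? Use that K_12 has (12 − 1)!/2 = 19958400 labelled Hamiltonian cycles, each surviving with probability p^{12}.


K_12 has (12 − 1)!/2 = 19958400 labelled Hamiltonian cycles.
For each such Hamiltonian cycle H, let X_H = 1 if all 12 edges of H are present in G. Then P[X_H = 1] = p^{12} = (1/4)^{12} = 1/16777216.
Summing the indicators: E[X] = Σ_H E[X_H] = 19958400 · p^{12} = 19958400 · 1/16777216 = 155925/131072.
Numerically: E[X] ≈ 1.19.

E[X] = 19958400 · (1/4)^{12} = 155925/131072 ≈ 1.19.


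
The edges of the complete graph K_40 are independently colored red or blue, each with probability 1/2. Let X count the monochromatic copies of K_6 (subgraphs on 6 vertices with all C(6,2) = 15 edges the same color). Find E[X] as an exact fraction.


Let X = Σ_S X_S over the C(40, 6) = 3838380 subsets S of size 6, where X_S = 1 if the K_6 on S is monochromatic.
For a fixed S, the K_6 on S has C(6, 2) = 15 edges. P[all 15 edges red] = (1/2)^15, and likewise for blue, so P[monochromatic] = 2·(1/2)^15 = 2^{1 − 15} = 1/16384.
Summing: E[X] = C(40, 6) · 2^{1 − 15} = 3838380 · 1/16384 = 959595/4096.
Numerically: E[X] ≈ 234.2761.

E[X] = C(40,6)·2^(1−C(6,2)) = 959595/4096 ≈ 234.2761.


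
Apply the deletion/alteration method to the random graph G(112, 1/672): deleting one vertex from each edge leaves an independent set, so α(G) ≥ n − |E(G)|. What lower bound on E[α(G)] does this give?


E[|E(G)|] = C(112, 2)·p = 6216 · (1/672) = 37/4.
E[α(G)] ≥ n − E[|E(G)|] = 112 − 37/4 = 411/4.
Numerically: ≈ 102.750000.
(This is only a lower bound; the true E[α(G)] may be larger.)

E[α(G)] ≥ 411/4 ≈ 102.750000.


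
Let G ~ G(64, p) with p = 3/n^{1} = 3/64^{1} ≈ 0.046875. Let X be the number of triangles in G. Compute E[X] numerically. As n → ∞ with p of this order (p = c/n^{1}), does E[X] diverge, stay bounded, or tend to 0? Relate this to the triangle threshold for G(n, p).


Number of potential triangles: C(64, 3) = 41664.
Each occurs with probability p³ ≈ (0.046875)³ ≈ 1.02996826e-04.
By linearity: E[X] = C(64, 3)·p³ ≈ 41664 · 1.02996826e-04 ≈ 4.291260.
Here α = 1, so p = 3/n is exactly at the triangle threshold p ~ 1/n. Asymptotically E[X] → c³/6 = 3³/6 = 9/2 ≈ 4.500000, a bounded constant. In this regime the triangle count is asymptotically Poisson(c³/6).

E[X] ≈ 4.291260; in regime p = Θ(1/n^{1}) E[X] stays bounded (at the triangle threshold p ~ 1/n).


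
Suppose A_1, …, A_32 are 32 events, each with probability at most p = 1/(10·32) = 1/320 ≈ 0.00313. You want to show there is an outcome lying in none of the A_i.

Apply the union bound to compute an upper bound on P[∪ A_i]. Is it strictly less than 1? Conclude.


Union bound: P[∪_{i=1}^{32} A_i] ≤ Σ_i P[A_i] ≤ 32·p = 32·(1/320) = 1/10.
Numerically: 1/10 ≈ 0.10000.
Is 1/10 < 1? YES.
Since P[∪ A_i] ≤ 1/10 < 1, the complement has P[∩ A_i^c] ≥ 1 − 1/10 = 9/10 > 0, so some outcome avoids every A_i.

32·p = 1/10 ≈ 0.10000; existence CERTIFIED by the union bound.


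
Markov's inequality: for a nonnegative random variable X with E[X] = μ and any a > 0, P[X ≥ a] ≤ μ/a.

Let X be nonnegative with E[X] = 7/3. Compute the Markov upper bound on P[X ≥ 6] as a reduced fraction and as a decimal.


μ = E[X] = 7/3, a = 6.
Markov: P[X ≥ 6] ≤ μ/a = (7/3)/6 = 7/18.
Numerically: ≈ 0.388889.
(Since a = 6 > μ = 2.333333, the bound 7/18 is < 1 and informative.)

P[X ≥ 6] ≤ 7/18 ≈ 0.388889.


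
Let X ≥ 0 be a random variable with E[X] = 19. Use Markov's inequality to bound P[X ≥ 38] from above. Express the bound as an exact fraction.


μ = E[X] = 19, a = 38.
Markov: P[X ≥ 38] ≤ μ/a = (19)/38 = 1/2.
Numerically: ≈ 0.500000.
(Since a = 38 > μ = 19.000000, the bound 1/2 is < 1 and informative.)

P[X ≥ 38] ≤ 1/2 ≈ 0.500000.


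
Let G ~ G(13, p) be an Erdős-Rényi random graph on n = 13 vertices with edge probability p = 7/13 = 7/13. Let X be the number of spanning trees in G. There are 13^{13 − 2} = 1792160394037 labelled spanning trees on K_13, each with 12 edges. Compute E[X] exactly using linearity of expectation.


K_13 has 13^{13 − 2} = 1792160394037 labelled spanning trees.
For each such spanning tree H, let X_H = 1 if all 12 edges of H are present in G. Then P[X_H = 1] = p^{12} = (7/13)^{12} = 13841287201/23298085122481.
By linearity: E[X] = Σ_H E[X_H] = 1792160394037 · p^{12} = 1792160394037 · 13841287201/23298085122481 = 13841287201/13.
Numerically: E[X] ≈ 1.0647e+09.

E[X] = 1792160394037 · (7/13)^{12} = 13841287201/13 ≈ 1.0647e+09.


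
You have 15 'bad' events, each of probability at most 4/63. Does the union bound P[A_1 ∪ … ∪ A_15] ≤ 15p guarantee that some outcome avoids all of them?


Union bound: P[∪_{i=1}^{15} A_i] ≤ Σ_i P[A_i] ≤ 15·p = 15·(4/63) = 20/21.
Numerically: 20/21 ≈ 0.9523810.
Is 20/21 < 1? YES.
Since P[∪ A_i] ≤ 20/21 < 1, the complement has P[∩ A_i^c] ≥ 1 − 20/21 = 1/21 > 0, so some outcome avoids every A_i.

15·p = 20/21 ≈ 0.9523810; existence CERTIFIED by the union bound.


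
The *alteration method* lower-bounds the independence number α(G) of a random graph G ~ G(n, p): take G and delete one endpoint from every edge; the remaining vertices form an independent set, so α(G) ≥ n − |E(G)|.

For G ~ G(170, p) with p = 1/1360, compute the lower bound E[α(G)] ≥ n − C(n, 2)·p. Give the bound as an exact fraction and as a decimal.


E[|E(G)|] = C(170, 2)·p = 14365 · (1/1360) = 169/16.
E[α(G)] ≥ n − E[|E(G)|] = 170 − 169/16 = 2551/16.
Numerically: ≈ 159.438.
(This is only a lower bound; the true E[α(G)] may be larger.)

E[α(G)] ≥ 2551/16 ≈ 159.438.


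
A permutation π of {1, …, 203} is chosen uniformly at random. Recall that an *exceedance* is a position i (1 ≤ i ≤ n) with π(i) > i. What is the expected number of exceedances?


Write X = Σ_{i=1}^{203} X_i, where X_i = 1_{π(i) > i}.
For each fixed i, π(i) is uniform over {1, …, 203} (marginal of a uniform permutation), so P[π(i) > i] = (n − i)/n. Summing: Σ_{i=1}^{203} (n − i)/n = (0 + 1 + … + 202)/203 = 203(203 − 1)/(2·203) = (203 − 1)/2.
Hence E[X] = Σ_{i=1}^{203} (203 − i)/203 = 101 ≈ 101.000000.

E[X] = 101 = 101.000000.


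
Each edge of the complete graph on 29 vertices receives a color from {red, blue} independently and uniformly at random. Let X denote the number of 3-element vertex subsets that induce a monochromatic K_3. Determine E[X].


Let X = Σ_S X_S over the C(29, 3) = 3654 subsets S of size 3, where X_S = 1 if the K_3 on S is monochromatic.
For a fixed S, the K_3 on S has C(3, 2) = 3 edges. P[all 3 edges red] = (1/2)^3, and likewise for blue, so P[monochromatic] = 2·(1/2)^3 = 2^{1 − 3} = 1/4.
By linearity: E[X] = C(29, 3) · 2^{1 − 3} = 3654 · 1/4 = 1827/2.
Numerically: E[X] ≈ 913.500000.

E[X] = C(29,3)·2^(1−C(3,2)) = 1827/2 ≈ 913.500000.


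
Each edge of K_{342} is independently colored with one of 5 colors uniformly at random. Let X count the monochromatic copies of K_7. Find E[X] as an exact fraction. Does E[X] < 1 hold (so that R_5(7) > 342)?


E[X] = C(342, 7) · 5^{1 − 21} = 102073837467888 · 5^{−20} = 102073837467888/95367431640625.
As a reduced fraction: E[X] = 102073837467888/95367431640625 ≈ 1.07032.
Is E[X] < 1? NO.
Since E[X] ≥ 1, the first-moment bound is inconclusive at n = 342; it does NOT by itself certify R_5(7) > 342.

E[X] = 102073837467888/95367431640625 ≈ 1.07032; E[X] ≥ 1; first-moment method inconclusive here.


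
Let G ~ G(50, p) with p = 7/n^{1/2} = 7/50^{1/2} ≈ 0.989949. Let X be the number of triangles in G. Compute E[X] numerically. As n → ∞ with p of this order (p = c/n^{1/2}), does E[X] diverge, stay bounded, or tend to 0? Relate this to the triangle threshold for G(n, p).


Number of potential triangles: C(50, 3) = 19600.
Each occurs with probability p³ ≈ (0.989949)³ ≈ 9.70150504e-01.
By linearity: E[X] = C(50, 3)·p³ ≈ 19600 · 9.70150504e-01 ≈ 19014.949874.
Since α = 1/2 < 1, p = c/n^{1/2} ≫ 1/n is above the triangle threshold p ~ 1/n. Asymptotically E[X] ~ (c³/6)·n^{3(1−α)} = (7³/6)·n^{1.5} → ∞; triangles are abundant w.h.p.

E[X] ≈ 19014.949874; in regime p = Θ(1/n^{1/2}) E[X] diverges (above the triangle threshold p ~ 1/n).


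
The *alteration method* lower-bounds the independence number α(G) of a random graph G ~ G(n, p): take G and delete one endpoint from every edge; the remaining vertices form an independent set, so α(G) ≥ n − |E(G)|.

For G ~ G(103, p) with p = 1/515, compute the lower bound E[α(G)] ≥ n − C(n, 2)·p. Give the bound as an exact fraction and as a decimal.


E[|E(G)|] = C(103, 2)·p = 5253 · (1/515) = 51/5.
E[α(G)] ≥ n − E[|E(G)|] = 103 − 51/5 = 464/5.
Numerically: ≈ 92.800000.
(This is only a lower bound; the true E[α(G)] may be larger.)

E[α(G)] ≥ 464/5 ≈ 92.800000.


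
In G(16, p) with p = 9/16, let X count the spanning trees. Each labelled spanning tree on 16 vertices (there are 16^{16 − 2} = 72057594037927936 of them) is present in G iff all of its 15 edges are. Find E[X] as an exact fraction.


K_16 has 16^{16 − 2} = 72057594037927936 labelled spanning trees.
For each such spanning tree H, let X_H = 1 if all 15 edges of H are present in G. Then P[X_H = 1] = p^{15} = (9/16)^{15} = 205891132094649/1152921504606846976.
Summing the indicators: E[X] = Σ_H E[X_H] = 72057594037927936 · p^{15} = 72057594037927936 · 205891132094649/1152921504606846976 = 205891132094649/16.
Numerically: E[X] ≈ 1.29e+13.

E[X] = 72057594037927936 · (9/16)^{15} = 205891132094649/16 ≈ 1.29e+13.


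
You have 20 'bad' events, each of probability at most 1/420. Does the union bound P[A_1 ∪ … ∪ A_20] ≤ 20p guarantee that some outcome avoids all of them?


Union bound: P[∪_{i=1}^{20} A_i] ≤ Σ_i P[A_i] ≤ 20·p = 20·(1/420) = 1/21.
Numerically: 1/21 ≈ 0.047619.
Is 1/21 < 1? YES.
Since P[∪ A_i] ≤ 1/21 < 1, the complement has P[∩ A_i^c] ≥ 1 − 1/21 = 20/21 > 0, so some outcome avoids every A_i.

20·p = 1/21 ≈ 0.047619; existence CERTIFIED by the union bound.


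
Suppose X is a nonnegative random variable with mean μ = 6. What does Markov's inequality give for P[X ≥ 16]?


μ = E[X] = 6, a = 16.
Markov: P[X ≥ 16] ≤ μ/a = (6)/16 = 3/8.
Numerically: ≈ 0.3750.
(Since a = 16 > μ = 6.0000, the bound 3/8 is < 1 and informative.)

P[X ≥ 16] ≤ 3/8 ≈ 0.3750.


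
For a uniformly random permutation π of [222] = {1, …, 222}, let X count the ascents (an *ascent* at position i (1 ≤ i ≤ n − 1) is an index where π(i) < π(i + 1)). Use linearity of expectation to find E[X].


Write X = Σ X_I over i = 1, …, 221, with X_I the indicator of one ascent.
There are 221 indicators.
For each fixed i, the pair (π(i), π(i+1)) is a uniformly random ordered pair of distinct values from {1, …, 222}; by symmetry P[π(i) < π(i+1)] = 1/2.
By linearity: E[X] = 221 · (1/2) = (222 − 1) · (1/2) = 221/2 ≈ 110.500.

E[X] = 221/2 = 110.500.


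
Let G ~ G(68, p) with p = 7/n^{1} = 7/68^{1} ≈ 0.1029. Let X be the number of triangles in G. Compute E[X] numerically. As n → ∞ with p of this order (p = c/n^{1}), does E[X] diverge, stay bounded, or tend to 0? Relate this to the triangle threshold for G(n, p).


Number of potential triangles: C(68, 3) = 50116.
Each occurs with probability p³ ≈ (0.1029)³ ≈ 1.090856e-03.
By linearity: E[X] = C(68, 3)·p³ ≈ 50116 · 1.090856e-03 ≈ 54.6693.
Here α = 1, so p = 7/n is exactly at the triangle threshold p ~ 1/n. Asymptotically E[X] → c³/6 = 7³/6 = 343/6 ≈ 57.1667, a bounded constant. In this regime the triangle count is asymptotically Poisson(c³/6).

E[X] ≈ 54.6693; in regime p = Θ(1/n^{1}) E[X] stays bounded (at the triangle threshold p ~ 1/n).


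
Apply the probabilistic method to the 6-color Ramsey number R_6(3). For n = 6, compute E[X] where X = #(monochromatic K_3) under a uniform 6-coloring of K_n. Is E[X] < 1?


E[X] = C(6, 3) · 6^{1 − 3} = 20 · 6^{−2} = 20/36.
As a reduced fraction: E[X] = 5/9 ≈ 0.5555556.
Is E[X] < 1? YES.
Since E[X] < 1, there exists a 6-coloring of K_{6} with no monochromatic K_3; hence R_6(3) > 6.

E[X] = 5/9 ≈ 0.5555556; E[X] < 1, so R_6(3) > 6.


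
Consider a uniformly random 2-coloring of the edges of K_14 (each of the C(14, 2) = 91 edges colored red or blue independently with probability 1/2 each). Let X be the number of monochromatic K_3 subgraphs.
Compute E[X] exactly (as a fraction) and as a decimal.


Let X = Σ_S X_S over the C(14, 3) = 364 subsets S of size 3, where X_S = 1 if the K_3 on S is monochromatic.
For a fixed S, the K_3 on S has C(3, 2) = 3 edges. P[all 3 edges red] = (1/2)^3, and likewise for blue, so P[monochromatic] = 2·(1/2)^3 = 2^{1 − 3} = 1/4.
By linearity: E[X] = C(14, 3) · 2^{1 − 3} = 364 · 1/4 = 91.
Numerically: E[X] ≈ 91.0000.

E[X] = C(14,3)·2^(1−C(3,2)) = 91 ≈ 91.0000.


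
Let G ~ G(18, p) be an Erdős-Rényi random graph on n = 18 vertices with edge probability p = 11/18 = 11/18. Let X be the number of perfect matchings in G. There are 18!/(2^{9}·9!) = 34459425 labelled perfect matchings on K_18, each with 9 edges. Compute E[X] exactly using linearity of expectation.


K_18 has 18!/(2^{9}·9!) = 34459425 labelled perfect matchings.
For each such perfect matching H, let X_H = 1 if all 9 edges of H are present in G. Then P[X_H = 1] = p^{9} = (11/18)^{9} = 2357947691/198359290368.
Summing the indicators: E[X] = Σ_H E[X_H] = 34459425 · p^{9} = 34459425 · 2357947691/198359290368 = 1003129896443675/2448880128.
Numerically: E[X] ≈ 409628.

E[X] = 34459425 · (11/18)^{9} = 1003129896443675/2448880128 ≈ 409628.
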